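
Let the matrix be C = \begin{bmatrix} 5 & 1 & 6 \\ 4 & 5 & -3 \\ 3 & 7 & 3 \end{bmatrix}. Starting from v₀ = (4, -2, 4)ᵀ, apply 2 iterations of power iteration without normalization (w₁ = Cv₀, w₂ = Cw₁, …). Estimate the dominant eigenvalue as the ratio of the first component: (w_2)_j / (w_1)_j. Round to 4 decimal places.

w1 = Cv₀ = (42, -6, 10)
w2 = Cw1 = (264, 108, 114)
Ratio at component: 264 / 42 = 6.2857

λ ≈ 6.2857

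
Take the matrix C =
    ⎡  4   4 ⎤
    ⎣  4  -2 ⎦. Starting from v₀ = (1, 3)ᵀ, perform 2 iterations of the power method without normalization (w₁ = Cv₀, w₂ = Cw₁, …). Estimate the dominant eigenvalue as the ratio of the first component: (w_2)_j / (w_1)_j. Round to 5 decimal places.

3.50000

w1 = Cv₀ = (16, -2)
w2 = Cw1 = (56, 68)
Ratio at component: 56 / 16 = 3.50000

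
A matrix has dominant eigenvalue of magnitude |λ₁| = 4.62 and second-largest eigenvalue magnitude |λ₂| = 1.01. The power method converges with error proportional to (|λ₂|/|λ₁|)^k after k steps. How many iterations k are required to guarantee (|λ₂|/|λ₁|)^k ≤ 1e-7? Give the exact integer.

11

|λ₂/λ₁| = 1.01/4.62 = 0.21861
Need k ≥ ln(1e-7) / ln(0.21861) = -16.1181 / -1.5204 ≈ 10.601
Smallest integer k satisfying the bound: 11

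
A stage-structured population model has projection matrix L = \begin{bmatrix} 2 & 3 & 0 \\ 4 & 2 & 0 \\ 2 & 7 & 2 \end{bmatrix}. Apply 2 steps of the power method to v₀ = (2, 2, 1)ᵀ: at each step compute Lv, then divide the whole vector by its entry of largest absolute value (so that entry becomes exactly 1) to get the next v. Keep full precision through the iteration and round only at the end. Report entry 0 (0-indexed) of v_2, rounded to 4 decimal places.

0.3889

Lv0 = (10.00000, 12.00000, 20.00000); divide by 20.00000 → v1 = (0.50000, 0.60000, 1.00000)
Lv1 = (2.80000, 3.20000, 7.20000); divide by 7.20000 → v2 = (0.38889, 0.44444, 1.00000)
Requested entry of v2: 56/144 = 0.3889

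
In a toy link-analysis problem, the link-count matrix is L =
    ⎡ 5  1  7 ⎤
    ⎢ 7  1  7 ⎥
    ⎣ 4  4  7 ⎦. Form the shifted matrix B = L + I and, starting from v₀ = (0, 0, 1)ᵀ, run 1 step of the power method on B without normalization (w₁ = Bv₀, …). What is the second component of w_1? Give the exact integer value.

7

B = L + I has rows (6, 1, 7); (7, 2, 7); (4, 4, 8)
w1 = Bv₀ = (7, 7, 8)
Requested component of w1: 7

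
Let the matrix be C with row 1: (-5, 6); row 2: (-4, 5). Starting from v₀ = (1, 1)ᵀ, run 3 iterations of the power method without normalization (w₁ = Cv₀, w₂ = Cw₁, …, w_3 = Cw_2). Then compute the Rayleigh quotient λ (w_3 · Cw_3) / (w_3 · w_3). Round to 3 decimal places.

1.000

w1 = Cv₀ = ((-5)·1 + 6·1; (-4)·1 + 5·1) = (1, 1)
w2 = Cw1 = ((-5)·1 + 6·1; (-4)·1 + 5·1) = (1, 1)
w3 = Cw2 = (1, 1)
Cw3 = (1, 1)
w3·Cw3 = 1·1 + 1·1 = 2; w3·w3 = 1·1 + 1·1 = 2
λ ≈ 2/2 = 1.000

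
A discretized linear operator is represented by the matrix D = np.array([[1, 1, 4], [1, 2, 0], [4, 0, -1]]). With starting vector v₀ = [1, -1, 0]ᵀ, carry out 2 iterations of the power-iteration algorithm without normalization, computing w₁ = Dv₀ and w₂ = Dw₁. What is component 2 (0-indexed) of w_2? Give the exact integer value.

w1 = Dv₀ = (1·1 + 1·(-1) + 4·0; 1·1 + 2·(-1) + 0·0; 4·1 + 0·(-1) + (-1)·0) = (0, -1, 4)
w2 = Dw1 = (1·0 + 1·(-1) + 4·4; 1·0 + 2·(-1) + 0·4; 4·0 + 0·(-1) + (-1)·4) = (15, -2, -4)
The requested component of w2 is -4.

-4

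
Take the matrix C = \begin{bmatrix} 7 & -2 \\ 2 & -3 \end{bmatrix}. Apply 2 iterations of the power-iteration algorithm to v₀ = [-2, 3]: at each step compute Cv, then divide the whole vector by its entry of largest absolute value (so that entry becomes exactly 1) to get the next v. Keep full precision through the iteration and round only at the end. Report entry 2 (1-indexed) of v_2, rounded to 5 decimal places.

Cv0 = (-20.000000, -13.000000); divide by -20.000000 → v1 = (1.000000, 0.650000)
Cv1 = (5.700000, 0.050000); divide by 5.700000 → v2 = (1.000000, 0.008772)
Requested entry of v2: -1/-114 = 0.00877

0.00877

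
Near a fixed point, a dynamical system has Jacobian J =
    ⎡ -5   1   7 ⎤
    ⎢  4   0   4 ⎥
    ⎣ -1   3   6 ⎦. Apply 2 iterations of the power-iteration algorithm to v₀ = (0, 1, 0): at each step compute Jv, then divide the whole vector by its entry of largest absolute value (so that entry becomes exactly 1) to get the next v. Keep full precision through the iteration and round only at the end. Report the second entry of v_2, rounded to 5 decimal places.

0.94118

Jv0 = (1.000000, 0.000000, 3.000000); divide by 3.000000 → v1 = (0.333333, 0.000000, 1.000000)
Jv1 = (5.333333, 5.333333, 5.666667); divide by 5.666667 → v2 = (0.941176, 0.941176, 1.000000)
Requested entry of v2: 16/17 = 0.94118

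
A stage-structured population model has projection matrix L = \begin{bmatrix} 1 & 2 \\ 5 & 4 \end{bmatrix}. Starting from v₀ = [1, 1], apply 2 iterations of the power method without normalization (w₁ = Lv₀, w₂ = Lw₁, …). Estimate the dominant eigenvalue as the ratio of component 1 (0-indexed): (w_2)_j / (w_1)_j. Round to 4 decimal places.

w1 = Lv₀ = (1·1 + 2·1; 5·1 + 4·1) = (3, 9)
w2 = Lw1 = (1·3 + 2·9; 5·3 + 4·9) = (21, 51)
Ratio at component: 51 / 9 = 5.6667

5.6667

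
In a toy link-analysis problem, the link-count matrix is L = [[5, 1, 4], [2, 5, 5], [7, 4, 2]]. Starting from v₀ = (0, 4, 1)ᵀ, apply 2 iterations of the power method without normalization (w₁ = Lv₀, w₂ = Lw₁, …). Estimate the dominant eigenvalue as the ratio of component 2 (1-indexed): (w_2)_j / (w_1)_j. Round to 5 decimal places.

λ ≈ 9.24000

w1 = Lv₀ = (8, 25, 18)
w2 = Lw1 = (137, 231, 192)
Ratio at component: 231 / 25 = 9.24000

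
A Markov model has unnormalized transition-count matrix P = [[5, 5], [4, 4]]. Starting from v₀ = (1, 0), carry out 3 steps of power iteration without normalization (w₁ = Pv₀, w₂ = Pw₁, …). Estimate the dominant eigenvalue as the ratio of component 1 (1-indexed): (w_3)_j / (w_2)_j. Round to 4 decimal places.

w1 = Pv₀ = (5·1 + 5·0; 4·1 + 4·0) = (5, 4)
w2 = Pw1 = (5·5 + 5·4; 4·5 + 4·4) = (45, 36)
w3 = Pw2 = (405, 324)
Ratio at component: 405 / 45 = 9.0000

9.0000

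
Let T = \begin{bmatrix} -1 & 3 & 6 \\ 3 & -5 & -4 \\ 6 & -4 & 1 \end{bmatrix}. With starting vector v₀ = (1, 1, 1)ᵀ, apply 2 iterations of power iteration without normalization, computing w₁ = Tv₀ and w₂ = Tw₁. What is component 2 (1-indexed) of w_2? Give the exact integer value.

w1 = Tv₀ = (8, -6, 3)
w2 = Tw1 = (-8, 42, 75)
The requested component of w2 is 42.

42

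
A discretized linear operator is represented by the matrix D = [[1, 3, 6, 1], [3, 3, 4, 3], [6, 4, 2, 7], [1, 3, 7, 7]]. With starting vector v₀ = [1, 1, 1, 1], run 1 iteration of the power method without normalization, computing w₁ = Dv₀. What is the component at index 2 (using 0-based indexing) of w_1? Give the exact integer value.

19

w1 = Dv₀ = (1·1 + 3·1 + 6·1 + 1·1; 3·1 + 3·1 + 4·1 + 3·1; 6·1 + 4·1 + 2·1 + 7·1; 1·1 + 3·1 + 7·1 + 7·1) = (11, 13, 19, 18)
The requested component of w1 is 19.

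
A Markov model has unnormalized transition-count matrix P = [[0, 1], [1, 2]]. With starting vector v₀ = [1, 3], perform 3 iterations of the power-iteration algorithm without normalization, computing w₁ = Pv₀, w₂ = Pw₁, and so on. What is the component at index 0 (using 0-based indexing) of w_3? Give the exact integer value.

17

w1 = Pv₀ = (0·1 + 1·3; 1·1 + 2·3) = (3, 7)
w2 = Pw1 = (0·3 + 1·7; 1·3 + 2·7) = (7, 17)
w3 = Pw2 = (17, 41)
The requested component of w3 is 17.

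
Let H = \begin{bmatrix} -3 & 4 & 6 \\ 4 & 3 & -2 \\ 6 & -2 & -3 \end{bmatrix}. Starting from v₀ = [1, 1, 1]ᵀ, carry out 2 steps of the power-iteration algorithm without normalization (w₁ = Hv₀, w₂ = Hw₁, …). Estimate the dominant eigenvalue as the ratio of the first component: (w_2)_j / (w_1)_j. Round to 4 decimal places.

w1 = Hv₀ = ((-3)·1 + 4·1 + 6·1; 4·1 + 3·1 + (-2)·1; 6·1 + (-2)·1 + (-3)·1) = (7, 5, 1)
w2 = Hw1 = ((-3)·7 + 4·5 + 6·1; 4·7 + 3·5 + (-2)·1; 6·7 + (-2)·5 + (-3)·1) = (5, 41, 29)
Ratio at component: 5 / 7 = 0.7143

λ ≈ 0.7143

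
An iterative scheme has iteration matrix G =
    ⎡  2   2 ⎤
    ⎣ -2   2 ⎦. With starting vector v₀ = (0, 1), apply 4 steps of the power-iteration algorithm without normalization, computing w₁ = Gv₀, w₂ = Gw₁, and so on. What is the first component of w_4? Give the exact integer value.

0

w1 = Gv₀ = (2·0 + 2·1; (-2)·0 + 2·1) = (2, 2)
w2 = Gw1 = (2·2 + 2·2; (-2)·2 + 2·2) = (8, 0)
w3 = Gw2 = (16, -16)
w4 = Gw3 = (0, -64)
The requested component of w4 is 0.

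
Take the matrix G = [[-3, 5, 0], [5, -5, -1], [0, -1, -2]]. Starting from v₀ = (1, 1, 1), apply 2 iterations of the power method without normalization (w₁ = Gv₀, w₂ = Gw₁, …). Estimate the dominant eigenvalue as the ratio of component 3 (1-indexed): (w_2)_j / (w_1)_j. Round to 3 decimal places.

w1 = Gv₀ = ((-3)·1 + 5·1 + 0·1; 5·1 + (-5)·1 + (-1)·1; 0·1 + (-1)·1 + (-2)·1) = (2, -1, -3)
w2 = Gw1 = ((-3)·2 + 5·(-1) + 0·(-3); 5·2 + (-5)·(-1) + (-1)·(-3); 0·2 + (-1)·(-1) + (-2)·(-3)) = (-11, 18, 7)
Ratio at component: 7 / -3 = -2.333

λ ≈ -2.333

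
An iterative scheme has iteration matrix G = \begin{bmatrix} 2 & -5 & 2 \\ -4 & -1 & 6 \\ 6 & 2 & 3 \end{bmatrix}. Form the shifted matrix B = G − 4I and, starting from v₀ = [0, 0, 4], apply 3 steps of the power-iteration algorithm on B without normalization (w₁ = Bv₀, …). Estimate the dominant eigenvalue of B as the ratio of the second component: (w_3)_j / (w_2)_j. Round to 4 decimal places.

-11.6818

B = G − 4I has rows (-2, -5, 2); (-4, -5, 6); (6, 2, -1)
w1 = Bv₀ = (8, 24, -4)
w2 = Bw1 = (-144, -176, 100)
w3 = Bw2 = (1368, 2056, -1316)
Ratio: 2056/-176 = -11.6818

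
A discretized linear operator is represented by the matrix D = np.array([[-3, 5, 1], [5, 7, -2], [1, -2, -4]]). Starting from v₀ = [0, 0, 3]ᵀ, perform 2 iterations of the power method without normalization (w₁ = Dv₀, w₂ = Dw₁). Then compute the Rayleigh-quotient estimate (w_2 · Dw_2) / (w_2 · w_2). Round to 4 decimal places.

w1 = Dv₀ = (3, -6, -12)
w2 = Dw1 = (-51, -3, 63)
Dw2 = (201, -402, -297)
w2·Dw2 = (-51)·201 + (-3)·(-402) + 63·(-297) = -27756; w2·w2 = (-51)·(-51) + (-3)·(-3) + 63·63 = 6579
λ ≈ -27756/6579 = -4.2189

-4.2189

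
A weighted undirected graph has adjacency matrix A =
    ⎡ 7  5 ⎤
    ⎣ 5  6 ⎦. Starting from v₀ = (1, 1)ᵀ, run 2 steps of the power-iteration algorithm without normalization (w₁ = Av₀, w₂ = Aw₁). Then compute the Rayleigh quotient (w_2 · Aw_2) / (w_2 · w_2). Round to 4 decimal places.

w1 = Av₀ = (7·1 + 5·1; 5·1 + 6·1) = (12, 11)
w2 = Aw1 = (7·12 + 5·11; 5·12 + 6·11) = (139, 126)
Aw2 = (1603, 1451)
w2·Aw2 = 139·1603 + 126·1451 = 405643; w2·w2 = 139·139 + 126·126 = 35197
λ ≈ 405643/35197 = 11.5249

λ ≈ 11.5249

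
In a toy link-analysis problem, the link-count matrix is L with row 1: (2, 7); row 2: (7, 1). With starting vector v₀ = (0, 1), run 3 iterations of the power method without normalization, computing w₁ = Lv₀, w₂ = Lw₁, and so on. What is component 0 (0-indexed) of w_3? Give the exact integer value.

w1 = Lv₀ = (2·0 + 7·1; 7·0 + 1·1) = (7, 1)
w2 = Lw1 = (2·7 + 7·1; 7·7 + 1·1) = (21, 50)
w3 = Lw2 = (392, 197)
The requested component of w3 is 392.

392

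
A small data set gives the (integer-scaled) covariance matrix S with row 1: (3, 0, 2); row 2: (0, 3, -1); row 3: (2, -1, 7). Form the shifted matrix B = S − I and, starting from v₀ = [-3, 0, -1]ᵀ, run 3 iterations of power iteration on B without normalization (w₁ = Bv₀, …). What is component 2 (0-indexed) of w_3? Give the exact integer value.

-628

B = S − I has rows (2, 0, 2); (0, 2, -1); (2, -1, 6)
w1 = Bv₀ = (2·(-3) + 0·0 + 2·(-1); 0·(-3) + 2·0 + (-1)·(-1); 2·(-3) + (-1)·0 + 6·(-1)) = (-8, 1, -12)
w2 = Bw1 = (2·(-8) + 0·1 + 2·(-12); 0·(-8) + 2·1 + (-1)·(-12); 2·(-8) + (-1)·1 + 6·(-12)) = (-40, 14, -89)
w3 = Bw2 = (-258, 117, -628)
Requested component of w3: -628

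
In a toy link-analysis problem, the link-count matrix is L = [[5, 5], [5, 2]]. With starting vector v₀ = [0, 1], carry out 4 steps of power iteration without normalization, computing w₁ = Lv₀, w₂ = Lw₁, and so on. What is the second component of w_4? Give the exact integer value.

w1 = Lv₀ = (5, 2)
w2 = Lw1 = (35, 29)
w3 = Lw2 = (320, 233)
w4 = Lw3 = (2765, 2066)
The requested component of w4 is 2066.

2066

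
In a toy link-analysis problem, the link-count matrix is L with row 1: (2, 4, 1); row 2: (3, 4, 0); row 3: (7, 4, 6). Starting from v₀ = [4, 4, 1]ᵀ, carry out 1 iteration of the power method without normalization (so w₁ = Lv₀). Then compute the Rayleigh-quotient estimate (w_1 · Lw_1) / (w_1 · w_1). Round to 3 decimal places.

w1 = Lv₀ = (2·4 + 4·4 + 1·1; 3·4 + 4·4 + 0·1; 7·4 + 4·4 + 6·1) = (25, 28, 50)
Lw1 = (212, 187, 587)
w1·Lw1 = 25·212 + 28·187 + 50·587 = 39886; w1·w1 = 25·25 + 28·28 + 50·50 = 3909
λ ≈ 39886/3909 = 10.204

10.204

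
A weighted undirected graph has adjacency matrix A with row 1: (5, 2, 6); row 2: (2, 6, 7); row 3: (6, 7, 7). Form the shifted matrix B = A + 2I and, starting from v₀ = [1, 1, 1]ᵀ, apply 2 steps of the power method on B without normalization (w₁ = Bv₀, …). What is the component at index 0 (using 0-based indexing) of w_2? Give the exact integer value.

B = A + 2I has rows (7, 2, 6); (2, 8, 7); (6, 7, 9)
w1 = Bv₀ = (7·1 + 2·1 + 6·1; 2·1 + 8·1 + 7·1; 6·1 + 7·1 + 9·1) = (15, 17, 22)
w2 = Bw1 = (7·15 + 2·17 + 6·22; 2·15 + 8·17 + 7·22; 6·15 + 7·17 + 9·22) = (271, 320, 407)
Requested component of w2: 271

271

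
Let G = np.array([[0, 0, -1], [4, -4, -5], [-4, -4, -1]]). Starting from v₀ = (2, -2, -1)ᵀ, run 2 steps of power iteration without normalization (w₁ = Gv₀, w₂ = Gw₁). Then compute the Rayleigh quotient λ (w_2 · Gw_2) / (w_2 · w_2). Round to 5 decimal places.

w1 = Gv₀ = (0·2 + 0·(-2) + (-1)·(-1); 4·2 + (-4)·(-2) + (-5)·(-1); (-4)·2 + (-4)·(-2) + (-1)·(-1)) = (1, 21, 1)
w2 = Gw1 = (0·1 + 0·21 + (-1)·1; 4·1 + (-4)·21 + (-5)·1; (-4)·1 + (-4)·21 + (-1)·1) = (-1, -85, -89)
Gw2 = (89, 781, 433)
w2·Gw2 = (-1)·89 + (-85)·781 + (-89)·433 = -105011; w2·w2 = (-1)·(-1) + (-85)·(-85) + (-89)·(-89) = 15147
λ ≈ -105011/15147 = -6.93279

λ ≈ -6.93279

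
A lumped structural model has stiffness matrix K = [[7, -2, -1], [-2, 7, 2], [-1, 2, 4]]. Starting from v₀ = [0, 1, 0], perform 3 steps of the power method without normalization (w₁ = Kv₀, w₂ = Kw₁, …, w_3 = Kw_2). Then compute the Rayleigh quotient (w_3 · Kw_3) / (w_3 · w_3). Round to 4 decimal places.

9.7233

w1 = Kv₀ = (7·0 + (-2)·1 + (-1)·0; (-2)·0 + 7·1 + 2·0; (-1)·0 + 2·1 + 4·0) = (-2, 7, 2)
w2 = Kw1 = (7·(-2) + (-2)·7 + (-1)·2; (-2)·(-2) + 7·7 + 2·2; (-1)·(-2) + 2·7 + 4·2) = (-30, 57, 24)
w3 = Kw2 = (-348, 507, 240)
Kw3 = (-3690, 4725, 2322)
w3·Kw3 = (-348)·(-3690) + 507·4725 + 240·2322 = 4236975; w3·w3 = (-348)·(-348) + 507·507 + 240·240 = 435753
λ ≈ 4236975/435753 = 9.7233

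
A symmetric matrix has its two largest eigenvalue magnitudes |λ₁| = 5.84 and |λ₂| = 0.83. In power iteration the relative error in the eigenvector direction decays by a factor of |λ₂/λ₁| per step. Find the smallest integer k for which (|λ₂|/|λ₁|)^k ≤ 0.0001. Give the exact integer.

|λ₂/λ₁| = 0.83/5.84 = 0.14212
Need k ≥ ln(0.0001) / ln(0.14212) = -9.2103 / -1.9511 ≈ 4.721
Smallest integer k satisfying the bound: 5

5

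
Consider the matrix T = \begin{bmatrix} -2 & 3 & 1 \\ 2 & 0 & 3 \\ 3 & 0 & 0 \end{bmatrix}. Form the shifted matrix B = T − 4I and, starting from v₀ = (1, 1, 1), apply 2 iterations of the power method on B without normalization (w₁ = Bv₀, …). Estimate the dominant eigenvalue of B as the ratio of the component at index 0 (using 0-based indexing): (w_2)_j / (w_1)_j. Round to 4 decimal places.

B = T − 4I has rows (-6, 3, 1); (2, -4, 3); (3, 0, -4)
w1 = Bv₀ = (-2, 1, -1)
w2 = Bw1 = (14, -11, -2)
Ratio: 14/-2 = -7.0000

μ ≈ -7.0000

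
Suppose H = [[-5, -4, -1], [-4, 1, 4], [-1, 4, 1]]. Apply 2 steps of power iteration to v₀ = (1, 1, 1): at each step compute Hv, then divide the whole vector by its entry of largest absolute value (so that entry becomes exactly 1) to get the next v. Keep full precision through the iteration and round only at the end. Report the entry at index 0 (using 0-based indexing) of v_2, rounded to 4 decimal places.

0.7368

Hv0 = (-10.00000, 1.00000, 4.00000); divide by -10.00000 → v1 = (1.00000, -0.10000, -0.40000)
Hv1 = (-4.20000, -5.70000, -1.80000); divide by -5.70000 → v2 = (0.73684, 1.00000, 0.31579)
Requested entry of v2: 42/57 = 0.7368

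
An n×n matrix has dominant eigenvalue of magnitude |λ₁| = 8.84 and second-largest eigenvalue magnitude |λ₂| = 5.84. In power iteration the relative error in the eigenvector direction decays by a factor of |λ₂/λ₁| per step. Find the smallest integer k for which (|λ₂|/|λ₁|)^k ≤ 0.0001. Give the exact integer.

23

|λ₂/λ₁| = 5.84/8.84 = 0.66063
Need k ≥ ln(0.0001) / ln(0.66063) = -9.2103 / -0.4146 ≈ 22.217
Smallest integer k satisfying the bound: 23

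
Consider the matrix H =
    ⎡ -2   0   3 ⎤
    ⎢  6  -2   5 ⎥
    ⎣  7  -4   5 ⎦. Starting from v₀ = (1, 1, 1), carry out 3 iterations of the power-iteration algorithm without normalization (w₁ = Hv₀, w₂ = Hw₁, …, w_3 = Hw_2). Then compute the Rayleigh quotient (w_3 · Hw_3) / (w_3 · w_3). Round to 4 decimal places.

λ ≈ 0.2200

w1 = Hv₀ = (1, 9, 8)
w2 = Hw1 = (22, 28, 11)
w3 = Hw2 = (-11, 131, 97)
Hw3 = (313, 157, -116)
w3·Hw3 = (-11)·313 + 131·157 + 97·(-116) = 5872; w3·w3 = (-11)·(-11) + 131·131 + 97·97 = 26691
λ ≈ 5872/26691 = 0.2200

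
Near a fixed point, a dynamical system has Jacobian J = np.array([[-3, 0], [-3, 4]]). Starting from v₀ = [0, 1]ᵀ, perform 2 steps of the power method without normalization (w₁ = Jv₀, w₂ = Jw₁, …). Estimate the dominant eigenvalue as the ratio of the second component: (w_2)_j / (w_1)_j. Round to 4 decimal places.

w1 = Jv₀ = (0, 4)
w2 = Jw1 = (0, 16)
Ratio at component: 16 / 4 = 4.0000

4.0000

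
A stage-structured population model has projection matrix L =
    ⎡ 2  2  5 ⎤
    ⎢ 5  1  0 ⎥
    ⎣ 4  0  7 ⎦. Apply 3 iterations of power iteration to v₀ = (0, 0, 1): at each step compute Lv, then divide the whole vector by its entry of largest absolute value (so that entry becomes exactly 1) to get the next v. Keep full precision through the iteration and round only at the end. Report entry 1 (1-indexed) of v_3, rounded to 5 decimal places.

Lv0 = (5.000000, 0.000000, 7.000000); divide by 7.000000 → v1 = (0.714286, 0.000000, 1.000000)
Lv1 = (6.428571, 3.571429, 9.857143); divide by 9.857143 → v2 = (0.652174, 0.362319, 1.000000)
Lv2 = (7.028986, 3.623188, 9.608696); divide by 9.608696 → v3 = (0.731523, 0.377074, 1.000000)
Requested entry of v3: 485/663 = 0.73152

0.73152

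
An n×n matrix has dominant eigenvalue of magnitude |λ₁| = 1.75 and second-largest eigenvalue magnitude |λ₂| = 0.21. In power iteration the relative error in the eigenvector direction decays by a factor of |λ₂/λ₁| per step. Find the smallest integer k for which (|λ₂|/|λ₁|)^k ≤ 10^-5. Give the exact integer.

|λ₂/λ₁| = 0.21/1.75 = 0.12000
Need k ≥ ln(10^-5) / ln(0.12000) = -11.5129 / -2.1203 ≈ 5.430
Smallest integer k satisfying the bound: 6

6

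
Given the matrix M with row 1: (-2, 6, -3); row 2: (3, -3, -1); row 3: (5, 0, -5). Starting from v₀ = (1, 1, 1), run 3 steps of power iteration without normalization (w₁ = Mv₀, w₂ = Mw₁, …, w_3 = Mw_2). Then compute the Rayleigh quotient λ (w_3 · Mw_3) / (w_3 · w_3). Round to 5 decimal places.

-6.92118

w1 = Mv₀ = ((-2)·1 + 6·1 + (-3)·1; 3·1 + (-3)·1 + (-1)·1; 5·1 + 0·1 + (-5)·1) = (1, -1, 0)
w2 = Mw1 = ((-2)·1 + 6·(-1) + (-3)·0; 3·1 + (-3)·(-1) + (-1)·0; 5·1 + 0·(-1) + (-5)·0) = (-8, 6, 5)
w3 = Mw2 = (37, -47, -65)
Mw3 = (-161, 317, 510)
w3·Mw3 = 37·(-161) + (-47)·317 + (-65)·510 = -54006; w3·w3 = 37·37 + (-47)·(-47) + (-65)·(-65) = 7803
λ ≈ -54006/7803 = -6.92118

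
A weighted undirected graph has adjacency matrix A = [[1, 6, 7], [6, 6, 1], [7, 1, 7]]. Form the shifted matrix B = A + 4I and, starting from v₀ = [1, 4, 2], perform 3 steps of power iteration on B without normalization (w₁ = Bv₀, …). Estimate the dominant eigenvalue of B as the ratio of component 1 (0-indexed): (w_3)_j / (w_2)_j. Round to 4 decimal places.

μ ≈ 16.6355

B = A + 4I has rows (5, 6, 7); (6, 10, 1); (7, 1, 11)
w1 = Bv₀ = (43, 48, 33)
w2 = Bw1 = (734, 771, 712)
w3 = Bw2 = (13280, 12826, 13741)
Ratio: 12826/771 = 16.6355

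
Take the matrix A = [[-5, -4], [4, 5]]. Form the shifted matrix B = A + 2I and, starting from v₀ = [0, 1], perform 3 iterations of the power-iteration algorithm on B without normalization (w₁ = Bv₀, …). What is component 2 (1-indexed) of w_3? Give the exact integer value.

B = A + 2I has rows (-3, -4); (4, 7)
w1 = Bv₀ = ((-3)·0 + (-4)·1; 4·0 + 7·1) = (-4, 7)
w2 = Bw1 = ((-3)·(-4) + (-4)·7; 4·(-4) + 7·7) = (-16, 33)
w3 = Bw2 = (-84, 167)
Requested component of w3: 167

167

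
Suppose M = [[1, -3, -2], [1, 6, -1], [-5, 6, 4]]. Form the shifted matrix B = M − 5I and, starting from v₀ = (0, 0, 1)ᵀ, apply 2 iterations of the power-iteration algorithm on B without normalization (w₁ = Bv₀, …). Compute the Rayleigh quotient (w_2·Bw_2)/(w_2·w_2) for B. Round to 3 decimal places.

μ ≈ -5.808

B = M − 5I has rows (-4, -3, -2); (1, 1, -1); (-5, 6, -1)
w1 = Bv₀ = ((-4)·0 + (-3)·0 + (-2)·1; 1·0 + 1·0 + (-1)·1; (-5)·0 + 6·0 + (-1)·1) = (-2, -1, -1)
w2 = Bw1 = ((-4)·(-2) + (-3)·(-1) + (-2)·(-1); 1·(-2) + 1·(-1) + (-1)·(-1); (-5)·(-2) + 6·(-1) + (-1)·(-1)) = (13, -2, 5)
Bw2 = (-56, 6, -82)
w2·Bw2 = -1150; w2·w2 = 198; μ ≈ -1150/198 = -5.808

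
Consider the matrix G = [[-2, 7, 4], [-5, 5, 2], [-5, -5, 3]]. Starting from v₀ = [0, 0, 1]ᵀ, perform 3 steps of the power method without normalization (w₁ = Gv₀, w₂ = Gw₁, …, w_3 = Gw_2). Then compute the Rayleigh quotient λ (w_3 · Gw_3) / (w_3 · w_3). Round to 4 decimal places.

w1 = Gv₀ = ((-2)·0 + 7·0 + 4·1; (-5)·0 + 5·0 + 2·1; (-5)·0 + (-5)·0 + 3·1) = (4, 2, 3)
w2 = Gw1 = ((-2)·4 + 7·2 + 4·3; (-5)·4 + 5·2 + 2·3; (-5)·4 + (-5)·2 + 3·3) = (18, -4, -21)
w3 = Gw2 = (-148, -152, -133)
Gw3 = (-1300, -286, 1101)
w3·Gw3 = (-148)·(-1300) + (-152)·(-286) + (-133)·1101 = 89439; w3·w3 = (-148)·(-148) + (-152)·(-152) + (-133)·(-133) = 62697
λ ≈ 89439/62697 = 1.4265

1.4265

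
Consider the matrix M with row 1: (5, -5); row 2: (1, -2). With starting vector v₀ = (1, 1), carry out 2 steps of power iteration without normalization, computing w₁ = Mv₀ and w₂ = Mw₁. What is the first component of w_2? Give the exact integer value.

w1 = Mv₀ = (0, -1)
w2 = Mw1 = (5, 2)
The requested component of w2 is 5.

5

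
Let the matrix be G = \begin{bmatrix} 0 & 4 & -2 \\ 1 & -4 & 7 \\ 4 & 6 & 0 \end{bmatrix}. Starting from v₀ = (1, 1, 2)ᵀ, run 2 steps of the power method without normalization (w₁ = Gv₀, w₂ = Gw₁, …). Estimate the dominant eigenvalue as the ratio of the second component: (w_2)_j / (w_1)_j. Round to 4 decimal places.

λ ≈ 2.3636

w1 = Gv₀ = (0·1 + 4·1 + (-2)·2; 1·1 + (-4)·1 + 7·2; 4·1 + 6·1 + 0·2) = (0, 11, 10)
w2 = Gw1 = (0·0 + 4·11 + (-2)·10; 1·0 + (-4)·11 + 7·10; 4·0 + 6·11 + 0·10) = (24, 26, 66)
Ratio at component: 26 / 11 = 2.3636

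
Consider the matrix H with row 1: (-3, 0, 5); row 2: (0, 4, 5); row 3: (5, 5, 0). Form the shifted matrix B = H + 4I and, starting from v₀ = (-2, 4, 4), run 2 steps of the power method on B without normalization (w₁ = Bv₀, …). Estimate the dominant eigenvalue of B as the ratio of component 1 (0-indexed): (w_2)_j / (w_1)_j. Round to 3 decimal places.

B = H + 4I has rows (1, 0, 5); (0, 8, 5); (5, 5, 4)
w1 = Bv₀ = (1·(-2) + 0·4 + 5·4; 0·(-2) + 8·4 + 5·4; 5·(-2) + 5·4 + 4·4) = (18, 52, 26)
w2 = Bw1 = (1·18 + 0·52 + 5·26; 0·18 + 8·52 + 5·26; 5·18 + 5·52 + 4·26) = (148, 546, 454)
Ratio: 546/52 = 10.500

10.500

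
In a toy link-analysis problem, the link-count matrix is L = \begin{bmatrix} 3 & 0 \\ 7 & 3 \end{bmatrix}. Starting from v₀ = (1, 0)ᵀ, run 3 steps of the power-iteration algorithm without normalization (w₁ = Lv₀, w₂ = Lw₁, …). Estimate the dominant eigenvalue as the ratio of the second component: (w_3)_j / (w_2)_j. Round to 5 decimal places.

w1 = Lv₀ = (3, 7)
w2 = Lw1 = (9, 42)
w3 = Lw2 = (27, 189)
Ratio at component: 189 / 42 = 4.50000

λ ≈ 4.50000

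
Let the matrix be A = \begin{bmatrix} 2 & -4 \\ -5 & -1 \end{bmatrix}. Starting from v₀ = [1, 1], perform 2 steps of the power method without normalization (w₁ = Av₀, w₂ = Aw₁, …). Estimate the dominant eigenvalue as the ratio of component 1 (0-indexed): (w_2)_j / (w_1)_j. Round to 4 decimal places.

-2.6667

w1 = Av₀ = (-2, -6)
w2 = Aw1 = (20, 16)
Ratio at component: 16 / -6 = -2.6667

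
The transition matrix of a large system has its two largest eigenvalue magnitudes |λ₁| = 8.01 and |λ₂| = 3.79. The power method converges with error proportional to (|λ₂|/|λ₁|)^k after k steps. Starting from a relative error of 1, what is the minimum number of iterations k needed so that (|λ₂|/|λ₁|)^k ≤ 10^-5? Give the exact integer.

16

|λ₂/λ₁| = 3.79/8.01 = 0.47316
Need k ≥ ln(10^-5) / ln(0.47316) = -11.5129 / -0.7483 ≈ 15.385
Smallest integer k satisfying the bound: 16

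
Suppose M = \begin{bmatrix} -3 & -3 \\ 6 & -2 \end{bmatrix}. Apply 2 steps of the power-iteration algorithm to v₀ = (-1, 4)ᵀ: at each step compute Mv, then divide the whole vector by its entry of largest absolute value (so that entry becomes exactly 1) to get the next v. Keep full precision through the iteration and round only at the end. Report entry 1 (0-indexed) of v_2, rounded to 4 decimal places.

Mv0 = (-9.00000, -14.00000); divide by -14.00000 → v1 = (0.64286, 1.00000)
Mv1 = (-4.92857, 1.85714); divide by -4.92857 → v2 = (1.00000, -0.37681)
Requested entry of v2: -26/69 = -0.3768

-0.3768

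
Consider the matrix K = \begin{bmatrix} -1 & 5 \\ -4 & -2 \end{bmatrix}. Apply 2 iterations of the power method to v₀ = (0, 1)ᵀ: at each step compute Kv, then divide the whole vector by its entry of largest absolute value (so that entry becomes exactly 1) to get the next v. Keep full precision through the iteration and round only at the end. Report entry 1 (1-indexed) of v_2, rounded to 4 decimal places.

Kv0 = (5.00000, -2.00000); divide by 5.00000 → v1 = (1.00000, -0.40000)
Kv1 = (-3.00000, -3.20000); divide by -3.20000 → v2 = (0.93750, 1.00000)
Requested entry of v2: -15/-16 = 0.9375

0.9375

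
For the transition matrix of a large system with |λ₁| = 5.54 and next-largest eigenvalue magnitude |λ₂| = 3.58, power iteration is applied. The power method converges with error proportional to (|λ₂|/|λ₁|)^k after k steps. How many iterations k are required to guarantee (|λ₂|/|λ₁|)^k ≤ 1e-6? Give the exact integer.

|λ₂/λ₁| = 3.58/5.54 = 0.64621
Need k ≥ ln(1e-6) / ln(0.64621) = -13.8155 / -0.4366 ≈ 31.641
Smallest integer k satisfying the bound: 32

32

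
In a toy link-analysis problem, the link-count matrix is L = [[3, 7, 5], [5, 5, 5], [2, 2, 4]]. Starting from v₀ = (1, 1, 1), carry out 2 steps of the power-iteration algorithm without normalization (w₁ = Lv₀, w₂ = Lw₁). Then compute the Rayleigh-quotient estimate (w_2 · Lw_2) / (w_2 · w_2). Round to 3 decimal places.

12.404

w1 = Lv₀ = (3·1 + 7·1 + 5·1; 5·1 + 5·1 + 5·1; 2·1 + 2·1 + 4·1) = (15, 15, 8)
w2 = Lw1 = (3·15 + 7·15 + 5·8; 5·15 + 5·15 + 5·8; 2·15 + 2·15 + 4·8) = (190, 190, 92)
Lw2 = (2360, 2360, 1128)
w2·Lw2 = 190·2360 + 190·2360 + 92·1128 = 1000576; w2·w2 = 190·190 + 190·190 + 92·92 = 80664
λ ≈ 1000576/80664 = 12.404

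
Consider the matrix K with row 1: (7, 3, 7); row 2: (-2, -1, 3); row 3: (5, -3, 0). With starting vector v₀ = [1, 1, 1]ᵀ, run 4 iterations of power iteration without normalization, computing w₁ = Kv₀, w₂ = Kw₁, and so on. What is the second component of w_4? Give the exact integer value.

w1 = Kv₀ = (17, 0, 2)
w2 = Kw1 = (133, -28, 85)
w3 = Kw2 = (1442, 17, 749)
w4 = Kw3 = (15388, -654, 7159)
The requested component of w4 is -654.

-654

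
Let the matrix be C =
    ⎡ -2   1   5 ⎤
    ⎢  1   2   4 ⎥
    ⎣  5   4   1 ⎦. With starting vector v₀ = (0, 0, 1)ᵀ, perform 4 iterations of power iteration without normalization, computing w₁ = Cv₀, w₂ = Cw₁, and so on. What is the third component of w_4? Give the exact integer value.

2054

w1 = Cv₀ = ((-2)·0 + 1·0 + 5·1; 1·0 + 2·0 + 4·1; 5·0 + 4·0 + 1·1) = (5, 4, 1)
w2 = Cw1 = ((-2)·5 + 1·4 + 5·1; 1·5 + 2·4 + 4·1; 5·5 + 4·4 + 1·1) = (-1, 17, 42)
w3 = Cw2 = (229, 201, 105)
w4 = Cw3 = (268, 1051, 2054)
The requested component of w4 is 2054.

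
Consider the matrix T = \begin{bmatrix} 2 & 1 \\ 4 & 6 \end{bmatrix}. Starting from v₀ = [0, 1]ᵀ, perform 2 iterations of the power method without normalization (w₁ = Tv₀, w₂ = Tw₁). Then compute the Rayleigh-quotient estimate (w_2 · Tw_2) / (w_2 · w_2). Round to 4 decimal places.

w1 = Tv₀ = (1, 6)
w2 = Tw1 = (8, 40)
Tw2 = (56, 272)
w2·Tw2 = 8·56 + 40·272 = 11328; w2·w2 = 8·8 + 40·40 = 1664
λ ≈ 11328/1664 = 6.8077

6.8077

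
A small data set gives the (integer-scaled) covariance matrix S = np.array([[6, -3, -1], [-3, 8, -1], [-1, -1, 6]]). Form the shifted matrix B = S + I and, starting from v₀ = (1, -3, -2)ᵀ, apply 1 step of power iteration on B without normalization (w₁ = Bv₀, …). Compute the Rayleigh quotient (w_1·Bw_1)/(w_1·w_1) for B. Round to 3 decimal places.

μ ≈ 10.476

B = S + I has rows (7, -3, -1); (-3, 9, -1); (-1, -1, 7)
w1 = Bv₀ = (18, -28, -12)
Bw1 = (222, -294, -74)
w1·Bw1 = 13116; w1·w1 = 1252; μ ≈ 13116/1252 = 10.476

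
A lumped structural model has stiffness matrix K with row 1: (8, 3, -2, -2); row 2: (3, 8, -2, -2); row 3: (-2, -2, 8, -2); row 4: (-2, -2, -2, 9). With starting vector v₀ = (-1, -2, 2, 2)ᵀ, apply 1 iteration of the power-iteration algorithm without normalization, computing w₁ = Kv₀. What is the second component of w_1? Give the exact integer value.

-27

w1 = Kv₀ = (-22, -27, 18, 20)
The requested component of w1 is -27.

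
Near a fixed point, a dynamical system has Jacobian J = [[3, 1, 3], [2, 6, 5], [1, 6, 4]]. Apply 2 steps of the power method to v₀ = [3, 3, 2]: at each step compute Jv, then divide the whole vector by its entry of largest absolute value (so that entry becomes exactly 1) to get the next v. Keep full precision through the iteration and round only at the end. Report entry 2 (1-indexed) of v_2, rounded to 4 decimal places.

1.0000

Jv0 = (18.00000, 34.00000, 29.00000); divide by 34.00000 → v1 = (0.52941, 1.00000, 0.85294)
Jv1 = (5.14706, 11.32353, 9.94118); divide by 11.32353 → v2 = (0.45455, 1.00000, 0.87792)
Requested entry of v2: 385/385 = 1.0000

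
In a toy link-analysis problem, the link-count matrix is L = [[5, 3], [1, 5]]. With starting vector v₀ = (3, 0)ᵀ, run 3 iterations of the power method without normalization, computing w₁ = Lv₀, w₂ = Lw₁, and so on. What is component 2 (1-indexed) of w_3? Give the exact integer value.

234

w1 = Lv₀ = (5·3 + 3·0; 1·3 + 5·0) = (15, 3)
w2 = Lw1 = (5·15 + 3·3; 1·15 + 5·3) = (84, 30)
w3 = Lw2 = (510, 234)
The requested component of w3 is 234.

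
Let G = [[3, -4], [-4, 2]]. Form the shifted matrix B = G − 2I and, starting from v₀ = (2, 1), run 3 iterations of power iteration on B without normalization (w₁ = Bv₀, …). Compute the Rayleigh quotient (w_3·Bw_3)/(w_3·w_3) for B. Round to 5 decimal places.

μ ≈ -0.13302

B = G − 2I has rows (1, -4); (-4, 0)
w1 = Bv₀ = (-2, -8)
w2 = Bw1 = (30, 8)
w3 = Bw2 = (-2, -120)
Bw3 = (478, 8)
w3·Bw3 = -1916; w3·w3 = 14404; μ ≈ -1916/14404 = -0.13302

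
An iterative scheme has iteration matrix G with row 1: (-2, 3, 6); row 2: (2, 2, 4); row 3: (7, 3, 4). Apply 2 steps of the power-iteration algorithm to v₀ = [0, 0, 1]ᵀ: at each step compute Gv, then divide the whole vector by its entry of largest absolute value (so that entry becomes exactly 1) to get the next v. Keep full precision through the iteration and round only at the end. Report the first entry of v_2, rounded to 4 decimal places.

0.3429

Gv0 = (6.00000, 4.00000, 4.00000); divide by 6.00000 → v1 = (1.00000, 0.66667, 0.66667)
Gv1 = (4.00000, 6.00000, 11.66667); divide by 11.66667 → v2 = (0.34286, 0.51429, 1.00000)
Requested entry of v2: 24/70 = 0.3429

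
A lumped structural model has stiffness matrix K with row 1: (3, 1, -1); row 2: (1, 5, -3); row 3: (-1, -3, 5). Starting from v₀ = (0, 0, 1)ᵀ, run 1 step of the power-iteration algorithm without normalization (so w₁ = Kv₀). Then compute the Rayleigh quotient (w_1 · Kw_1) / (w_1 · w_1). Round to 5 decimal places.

w1 = Kv₀ = (3·0 + 1·0 + (-1)·1; 1·0 + 5·0 + (-3)·1; (-1)·0 + (-3)·0 + 5·1) = (-1, -3, 5)
Kw1 = (-11, -31, 35)
w1·Kw1 = (-1)·(-11) + (-3)·(-31) + 5·35 = 279; w1·w1 = (-1)·(-1) + (-3)·(-3) + 5·5 = 35
λ ≈ 279/35 = 7.97143

λ ≈ 7.97143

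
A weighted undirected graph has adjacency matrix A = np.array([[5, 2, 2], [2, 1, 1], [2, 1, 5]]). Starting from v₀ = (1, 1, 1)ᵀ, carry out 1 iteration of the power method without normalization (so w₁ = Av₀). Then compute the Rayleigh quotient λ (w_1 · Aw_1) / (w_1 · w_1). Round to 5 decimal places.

w1 = Av₀ = (5·1 + 2·1 + 2·1; 2·1 + 1·1 + 1·1; 2·1 + 1·1 + 5·1) = (9, 4, 8)
Aw1 = (69, 30, 62)
w1·Aw1 = 9·69 + 4·30 + 8·62 = 1237; w1·w1 = 9·9 + 4·4 + 8·8 = 161
λ ≈ 1237/161 = 7.68323

λ ≈ 7.68323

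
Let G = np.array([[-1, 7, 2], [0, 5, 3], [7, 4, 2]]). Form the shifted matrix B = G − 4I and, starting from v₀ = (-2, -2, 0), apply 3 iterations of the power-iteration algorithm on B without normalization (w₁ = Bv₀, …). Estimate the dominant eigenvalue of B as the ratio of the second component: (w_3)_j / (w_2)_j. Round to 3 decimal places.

0.647

B = G − 4I has rows (-5, 7, 2); (0, 1, 3); (7, 4, -2)
w1 = Bv₀ = (-4, -2, -22)
w2 = Bw1 = (-38, -68, 8)
w3 = Bw2 = (-270, -44, -554)
Ratio: -44/-68 = 0.647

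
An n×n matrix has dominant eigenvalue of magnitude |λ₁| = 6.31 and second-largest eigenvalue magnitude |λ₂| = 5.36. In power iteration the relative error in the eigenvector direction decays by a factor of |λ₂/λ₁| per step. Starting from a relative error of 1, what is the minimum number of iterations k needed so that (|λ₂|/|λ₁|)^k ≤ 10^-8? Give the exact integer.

113

|λ₂/λ₁| = 5.36/6.31 = 0.84945
Need k ≥ ln(10^-8) / ln(0.84945) = -18.4207 / -0.1632 ≈ 112.891
Smallest integer k satisfying the bound: 113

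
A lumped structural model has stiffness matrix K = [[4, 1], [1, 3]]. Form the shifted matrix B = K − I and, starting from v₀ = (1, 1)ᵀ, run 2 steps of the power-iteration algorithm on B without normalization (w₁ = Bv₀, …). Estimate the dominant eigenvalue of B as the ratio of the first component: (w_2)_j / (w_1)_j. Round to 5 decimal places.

3.75000

B = K − I has rows (3, 1); (1, 2)
w1 = Bv₀ = (3·1 + 1·1; 1·1 + 2·1) = (4, 3)
w2 = Bw1 = (3·4 + 1·3; 1·4 + 2·3) = (15, 10)
Ratio: 15/4 = 3.75000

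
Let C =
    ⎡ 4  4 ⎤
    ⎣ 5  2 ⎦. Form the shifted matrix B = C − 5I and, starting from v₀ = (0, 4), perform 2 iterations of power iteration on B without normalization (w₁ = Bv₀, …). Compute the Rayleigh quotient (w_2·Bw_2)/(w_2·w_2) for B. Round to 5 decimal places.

B = C − 5I has rows (-1, 4); (5, -3)
w1 = Bv₀ = ((-1)·0 + 4·4; 5·0 + (-3)·4) = (16, -12)
w2 = Bw1 = ((-1)·16 + 4·(-12); 5·16 + (-3)·(-12)) = (-64, 116)
Bw2 = (528, -668)
w2·Bw2 = -111280; w2·w2 = 17552; μ ≈ -111280/17552 = -6.34002

μ ≈ -6.34002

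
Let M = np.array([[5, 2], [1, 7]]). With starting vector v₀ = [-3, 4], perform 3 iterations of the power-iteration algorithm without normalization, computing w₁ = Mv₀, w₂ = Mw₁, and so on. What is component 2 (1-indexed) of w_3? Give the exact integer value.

1191

w1 = Mv₀ = (5·(-3) + 2·4; 1·(-3) + 7·4) = (-7, 25)
w2 = Mw1 = (5·(-7) + 2·25; 1·(-7) + 7·25) = (15, 168)
w3 = Mw2 = (411, 1191)
The requested component of w3 is 1191.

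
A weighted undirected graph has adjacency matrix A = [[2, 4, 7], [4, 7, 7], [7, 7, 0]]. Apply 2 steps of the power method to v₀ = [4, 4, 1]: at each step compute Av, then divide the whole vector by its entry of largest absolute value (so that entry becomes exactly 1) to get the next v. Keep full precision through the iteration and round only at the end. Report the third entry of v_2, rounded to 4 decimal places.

0.6575

Av0 = (31.00000, 51.00000, 56.00000); divide by 56.00000 → v1 = (0.55357, 0.91071, 1.00000)
Av1 = (11.75000, 15.58929, 10.25000); divide by 15.58929 → v2 = (0.75372, 1.00000, 0.65750)
Requested entry of v2: 574/873 = 0.6575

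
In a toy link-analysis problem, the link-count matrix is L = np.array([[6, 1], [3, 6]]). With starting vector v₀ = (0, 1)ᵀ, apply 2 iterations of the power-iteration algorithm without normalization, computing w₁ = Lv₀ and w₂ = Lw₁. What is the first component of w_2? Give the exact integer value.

12

w1 = Lv₀ = (1, 6)
w2 = Lw1 = (12, 39)
The requested component of w2 is 12.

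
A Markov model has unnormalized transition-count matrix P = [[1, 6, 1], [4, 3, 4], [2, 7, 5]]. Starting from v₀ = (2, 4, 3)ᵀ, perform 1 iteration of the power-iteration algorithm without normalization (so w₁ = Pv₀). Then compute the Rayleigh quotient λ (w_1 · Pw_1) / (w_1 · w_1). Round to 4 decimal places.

w1 = Pv₀ = (29, 32, 47)
Pw1 = (268, 400, 517)
w1·Pw1 = 29·268 + 32·400 + 47·517 = 44871; w1·w1 = 29·29 + 32·32 + 47·47 = 4074
λ ≈ 44871/4074 = 11.0140

11.0140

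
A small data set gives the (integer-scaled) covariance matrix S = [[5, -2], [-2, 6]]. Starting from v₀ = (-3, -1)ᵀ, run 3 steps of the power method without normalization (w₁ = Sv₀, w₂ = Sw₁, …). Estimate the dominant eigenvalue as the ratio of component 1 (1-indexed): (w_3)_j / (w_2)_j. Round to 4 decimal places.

λ ≈ 5.8000

w1 = Sv₀ = (-13, 0)
w2 = Sw1 = (-65, 26)
w3 = Sw2 = (-377, 286)
Ratio at component: -377 / -65 = 5.8000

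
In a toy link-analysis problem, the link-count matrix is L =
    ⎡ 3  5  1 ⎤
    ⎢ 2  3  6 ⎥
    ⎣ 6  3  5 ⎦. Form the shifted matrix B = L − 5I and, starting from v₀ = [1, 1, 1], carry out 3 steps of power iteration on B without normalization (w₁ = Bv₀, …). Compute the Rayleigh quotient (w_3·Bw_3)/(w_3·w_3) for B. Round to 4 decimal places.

B = L − 5I has rows (-2, 5, 1); (2, -2, 6); (6, 3, 0)
w1 = Bv₀ = (4, 6, 9)
w2 = Bw1 = (31, 50, 42)
w3 = Bw2 = (230, 214, 336)
Bw3 = (946, 2048, 2022)
w3·Bw3 = 1335244; w3·w3 = 211592; μ ≈ 1335244/211592 = 6.3105

6.3105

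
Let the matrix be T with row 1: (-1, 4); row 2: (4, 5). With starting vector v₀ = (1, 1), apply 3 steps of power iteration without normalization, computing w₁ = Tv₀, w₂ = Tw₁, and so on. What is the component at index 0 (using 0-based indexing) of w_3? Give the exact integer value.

w1 = Tv₀ = (3, 9)
w2 = Tw1 = (33, 57)
w3 = Tw2 = (195, 417)
The requested component of w3 is 195.

195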